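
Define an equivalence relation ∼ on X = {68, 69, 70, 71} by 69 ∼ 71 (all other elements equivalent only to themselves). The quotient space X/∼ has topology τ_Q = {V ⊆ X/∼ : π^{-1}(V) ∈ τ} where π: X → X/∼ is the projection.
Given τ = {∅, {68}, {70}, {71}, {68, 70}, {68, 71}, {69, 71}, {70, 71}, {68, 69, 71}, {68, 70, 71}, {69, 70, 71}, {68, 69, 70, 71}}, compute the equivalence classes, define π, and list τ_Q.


X/∼ = {[68], [69=71], [70]}; |τ_Q| = 8.

Equivalence classes: [68], [69=71], [70].
Quotient map π: X → X/∼ sends 68 ↦ [68], 69 ↦ [69=71], 70 ↦ [70], 71 ↦ [69=71].
For each subset V ⊆ X/∼, compute π^{-1}(V) ⊆ X and check whether π^{-1}(V) ∈ τ. V is open in τ_Q iff π^{-1}(V) ∈ τ.
  V = {}: π^{-1}(V) = ∅ ∈ τ ✓.
  V = {[68]}: π^{-1}(V) = {68} ∈ τ ✓.
  V = {[69=71]}: π^{-1}(V) = {69, 71} ∈ τ ✓.
  V = {[68], [69=71]}: π^{-1}(V) = {68, 69, 71} ∈ τ ✓.
  V = {[70]}: π^{-1}(V) = {70} ∈ τ ✓.
  V = {[68], [70]}: π^{-1}(V) = {68, 70} ∈ τ ✓.
  V = {[69=71], [70]}: π^{-1}(V) = {69, 70, 71} ∈ τ ✓.
  V = {[68], [69=71], [70]}: π^{-1}(V) = {68, 69, 70, 71} ∈ τ ✓.
Open sets in the quotient: τ_Q = {{}, {[68]}, {[69=71]}, {[68], [69=71]}, {[70]}, {[68], [70]}, {[69=71], [70]}, {[68], [69=71], [70]}} (8 elements).


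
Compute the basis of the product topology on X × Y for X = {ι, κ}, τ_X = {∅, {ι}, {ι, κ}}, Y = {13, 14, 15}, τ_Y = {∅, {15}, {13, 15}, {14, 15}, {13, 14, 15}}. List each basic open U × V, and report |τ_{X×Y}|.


Basis B = {∅ × ∅, {ι} × {15}, {ι} × {13, 15}, {ι} × {14, 15}, {ι, κ} × {15}, {ι} × {13, 14, 15}, {ι, κ} × {13, 15}, {ι, κ} × {14, 15}, {ι, κ} × {13, 14, 15}}; |τ_{X×Y}| = 14.

Enumerate products U × V with U ∈ τ_X, V ∈ τ_Y (deduplicated):
  ∅ × ∅ = {} (∅)
  {ι} × {15} = {(ι,15)}
  {ι} × {13, 15} = {(ι,13), (ι,15)}
  {ι} × {14, 15} = {(ι,14), (ι,15)}
  {ι, κ} × {15} = {(ι,15), (κ,15)}
  {ι} × {13, 14, 15} = {(ι,13), (ι,14), (ι,15)}
  {ι, κ} × {13, 15} = {(ι,13), (ι,15), (κ,13), (κ,15)}
  {ι, κ} × {14, 15} = {(ι,14), (ι,15), (κ,14), (κ,15)}
  {ι, κ} × {13, 14, 15} = {(ι,13), (ι,14), (ι,15), (κ,13), (κ,14), (κ,15)}
These 9 distinct sets form the basis B.
Close under arbitrary unions to get τ_{X×Y}; counting gives |τ_{X×Y}| = 14.


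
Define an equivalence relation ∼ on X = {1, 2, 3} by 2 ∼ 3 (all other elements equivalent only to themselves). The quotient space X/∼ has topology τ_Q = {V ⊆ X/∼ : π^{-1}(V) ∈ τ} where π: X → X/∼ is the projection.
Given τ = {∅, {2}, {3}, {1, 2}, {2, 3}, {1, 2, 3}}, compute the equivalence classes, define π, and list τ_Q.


X/∼ = {[1], [2=3]}; |τ_Q| = 3.

Equivalence classes: [1], [2=3].
Quotient map π: X → X/∼ sends 1 ↦ [1], 2 ↦ [2=3], 3 ↦ [2=3].
For each subset V ⊆ X/∼, compute π^{-1}(V) ⊆ X and check whether π^{-1}(V) ∈ τ. V is open in τ_Q iff π^{-1}(V) ∈ τ.
  V = {}: π^{-1}(V) = ∅ ∈ τ ✓.
  V = {[1]}: π^{-1}(V) = {1} ∉ τ ✗.
  V = {[2=3]}: π^{-1}(V) = {2, 3} ∈ τ ✓.
  V = {[1], [2=3]}: π^{-1}(V) = {1, 2, 3} ∈ τ ✓.
Open sets in the quotient: τ_Q = {{}, {[2=3]}, {[1], [2=3]}} (3 elements).


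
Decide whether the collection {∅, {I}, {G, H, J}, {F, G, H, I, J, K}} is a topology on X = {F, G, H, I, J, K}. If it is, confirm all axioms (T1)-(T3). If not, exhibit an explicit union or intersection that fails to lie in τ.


τ is NOT a topology on X.

Axiom (T1): ∅ ∈ τ? Yes; X ∈ τ? Yes.
Axiom (T2/T3): check pairwise unions and intersections of members of τ.
Counterexample for (T2): {I} ∪ {G, H, J} = {G, H, I, J} ∉ τ. Therefore τ is NOT a topology.


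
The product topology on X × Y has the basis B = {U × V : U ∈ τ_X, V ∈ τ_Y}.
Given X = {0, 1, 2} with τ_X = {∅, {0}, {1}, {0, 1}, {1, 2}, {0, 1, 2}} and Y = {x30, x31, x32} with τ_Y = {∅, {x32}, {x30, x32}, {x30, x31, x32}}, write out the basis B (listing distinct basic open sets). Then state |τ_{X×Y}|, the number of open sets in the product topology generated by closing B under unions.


Basis B = {∅ × ∅, {0} × {x32}, {1} × {x32}, {0} × {x30, x32}, {0, 1} × {x32}, {1} × {x30, x32}, {1, 2} × {x32}, {0} × {x30, x31, x32}, {0, 1, 2} × {x32}, {1} × {x30, x31, x32}, {0, 1} × {x30, x32}, {1, 2} × {x30, x32}, {0, 1} × {x30, x31, x32}, {0, 1, 2} × {x30, x32}, {1, 2} × {x30, x31, x32}, {0, 1, 2} × {x30, x31, x32}}; |τ_{X×Y}| = 40.

Enumerate products U × V with U ∈ τ_X, V ∈ τ_Y (deduplicated):
  ∅ × ∅ = {} (∅)
  {0} × {x32} = {(0,x32)}
  {1} × {x32} = {(1,x32)}
  {0} × {x30, x32} = {(0,x30), (0,x32)}
  {0, 1} × {x32} = {(0,x32), (1,x32)}
  {1} × {x30, x32} = {(1,x30), (1,x32)}
  {1, 2} × {x32} = {(1,x32), (2,x32)}
  {0} × {x30, x31, x32} = {(0,x30), (0,x31), (0,x32)}
  {0, 1, 2} × {x32} = {(0,x32), (1,x32), (2,x32)}
  {1} × {x30, x31, x32} = {(1,x30), (1,x31), (1,x32)}
  {0, 1} × {x30, x32} = {(0,x30), (0,x32), (1,x30), (1,x32)}
  {1, 2} × {x30, x32} = {(1,x30), (1,x32), (2,x30), (2,x32)}
  {0, 1} × {x30, x31, x32} = {(0,x30), (0,x31), (0,x32), (1,x30), (1,x31), (1,x32)}
  {0, 1, 2} × {x30, x32} = {(0,x30), (0,x32), (1,x30), (1,x32), (2,x30), (2,x32)}
  {1, 2} × {x30, x31, x32} = {(1,x30), (1,x31), (1,x32), (2,x30), (2,x31), (2,x32)}
  {0, 1, 2} × {x30, x31, x32} = {(0,x30), (0,x31), (0,x32), (1,x30), (1,x31), (1,x32), (2,x30), (2,x31), (2,x32)}
These 16 distinct sets form the basis B.
Close under arbitrary unions to get τ_{X×Y}; counting gives |τ_{X×Y}| = 40.


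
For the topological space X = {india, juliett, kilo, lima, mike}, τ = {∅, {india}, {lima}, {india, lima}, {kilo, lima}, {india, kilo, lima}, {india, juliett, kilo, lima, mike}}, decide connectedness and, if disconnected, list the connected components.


(X, τ) is connected.

Find clopen sets (U ∈ τ with X ∖ U ∈ τ):
  U = ∅, X ∖ U = {india, juliett, kilo, lima, mike} — both open, so U is clopen.
  U = {india, juliett, kilo, lima, mike}, X ∖ U = ∅ — both open, so U is clopen.
Only trivial clopens (∅ and X) exist, so (X, τ) is connected.
Compute connected components by grouping points that agree on all clopens:
  component: {india, juliett, kilo, lima, mike}


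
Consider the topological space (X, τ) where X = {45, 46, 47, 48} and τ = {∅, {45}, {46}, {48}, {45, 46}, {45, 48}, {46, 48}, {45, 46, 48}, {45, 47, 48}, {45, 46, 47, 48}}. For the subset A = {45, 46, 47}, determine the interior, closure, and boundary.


int(A) = {45, 46}, cl(A) = {45, 46, 47}, ∂A = {47}.

Closed sets in (X, τ) are complements of opens:
  closed(X, τ) = {∅, {46}, {47}, {45, 47}, {46, 47}, {47, 48}, {45, 46, 47}, {45, 47, 48}, {46, 47, 48}, {45, 46, 47, 48}}.
int(A) = ⋃ {U ∈ τ : U ⊆ A}. Opens contained in A: ∅, {45}, {46}, {45, 46}.
Taking the union of these: int(A) = {45, 46}.
cl(A) = ⋂ {C closed : A ⊆ C}. Closed sets containing A: {45, 46, 47}, {45, 46, 47, 48}.
Intersecting these: cl(A) = {45, 46, 47}.
∂A = cl(A) ∖ int(A) = {45, 46, 47} ∖ {45, 46} = {47}.


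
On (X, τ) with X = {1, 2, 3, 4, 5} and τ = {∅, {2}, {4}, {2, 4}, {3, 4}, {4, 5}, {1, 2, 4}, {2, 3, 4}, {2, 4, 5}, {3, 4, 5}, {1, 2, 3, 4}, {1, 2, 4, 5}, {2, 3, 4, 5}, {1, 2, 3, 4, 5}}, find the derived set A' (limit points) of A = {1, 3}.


A' = ∅

For each x ∈ X, list the open sets U ∈ τ with x ∈ U, then check whether U ∩ (A ∖ {x}) ≠ ∅ for every such U.
  x = 1: open {1, 2, 4} ∋ x has {1, 2, 4} ∩ (A ∖ {1}) = ∅, so x is NOT a limit point.
  x = 2: open {2} ∋ x has {2} ∩ (A ∖ {2}) = ∅, so x is NOT a limit point.
  x = 3: open {3, 4} ∋ x has {3, 4} ∩ (A ∖ {3}) = ∅, so x is NOT a limit point.
  x = 4: open {4} ∋ x has {4} ∩ (A ∖ {4}) = ∅, so x is NOT a limit point.
  x = 5: open {4, 5} ∋ x has {4, 5} ∩ (A ∖ {5}) = ∅, so x is NOT a limit point.
Collecting: A' = ∅.


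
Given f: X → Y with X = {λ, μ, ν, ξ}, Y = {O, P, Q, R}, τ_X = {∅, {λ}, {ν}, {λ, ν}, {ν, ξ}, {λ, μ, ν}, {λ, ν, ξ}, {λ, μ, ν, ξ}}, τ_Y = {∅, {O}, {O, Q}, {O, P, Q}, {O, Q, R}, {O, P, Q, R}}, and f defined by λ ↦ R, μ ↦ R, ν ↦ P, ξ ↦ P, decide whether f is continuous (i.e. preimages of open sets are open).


f is NOT continuous.

Compute f^{-1}(U) for each U ∈ τ_Y:
  U = ∅: f^{-1}(U) = ∅ ∈ τ_X ✓.
  U = {O}: f^{-1}(U) = ∅ ∈ τ_X ✓.
  U = {O, Q}: f^{-1}(U) = ∅ ∈ τ_X ✓.
  U = {O, P, Q}: f^{-1}(U) = {ν, ξ} ∈ τ_X ✓.
  U = {O, Q, R}: f^{-1}(U) = {λ, μ} ∉ τ_X ✗.
  U = {O, P, Q, R}: f^{-1}(U) = {λ, μ, ν, ξ} ∈ τ_X ✓.
Found U = {O, Q, R} with f^{-1}(U) = {λ, μ} not in τ_X. Therefore f is NOT continuous.


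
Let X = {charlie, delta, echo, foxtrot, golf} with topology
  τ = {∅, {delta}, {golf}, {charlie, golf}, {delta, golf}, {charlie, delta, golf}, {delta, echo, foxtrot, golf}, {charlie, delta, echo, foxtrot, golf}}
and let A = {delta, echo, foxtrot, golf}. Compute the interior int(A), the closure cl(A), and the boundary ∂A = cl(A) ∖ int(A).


int(A) = {delta, echo, foxtrot, golf}, cl(A) = {charlie, delta, echo, foxtrot, golf}, ∂A = {charlie}.

Closed sets in (X, τ) are complements of opens:
  closed(X, τ) = {∅, {charlie}, {echo, foxtrot}, {charlie, echo, foxtrot}, {delta, echo, foxtrot}, {charlie, delta, echo, foxtrot}, {charlie, echo, foxtrot, golf}, {charlie, delta, echo, foxtrot, golf}}.
int(A) = ⋃ {U ∈ τ : U ⊆ A}. Opens contained in A: ∅, {delta}, {golf}, {delta, golf}, {delta, echo, foxtrot, golf}.
Taking the union of these: int(A) = {delta, echo, foxtrot, golf}.
cl(A) = ⋂ {C closed : A ⊆ C}. Closed sets containing A: {charlie, delta, echo, foxtrot, golf}.
Intersecting these: cl(A) = {charlie, delta, echo, foxtrot, golf}.
∂A = cl(A) ∖ int(A) = {charlie, delta, echo, foxtrot, golf} ∖ {delta, echo, foxtrot, golf} = {charlie}.


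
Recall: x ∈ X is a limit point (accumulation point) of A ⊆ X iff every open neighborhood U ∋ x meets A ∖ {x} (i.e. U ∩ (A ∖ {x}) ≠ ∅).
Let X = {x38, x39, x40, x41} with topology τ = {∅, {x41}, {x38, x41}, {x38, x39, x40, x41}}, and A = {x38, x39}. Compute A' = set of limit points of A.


A' = {x39, x40}

For each x ∈ X, list the open sets U ∈ τ with x ∈ U, then check whether U ∩ (A ∖ {x}) ≠ ∅ for every such U.
  x = x38: open {x38, x41} ∋ x has {x38, x41} ∩ (A ∖ {x38}) = ∅, so x is NOT a limit point.
  x = x39: opens ∋ x are {x38, x39, x40, x41}; each meets A ∖ {x39}, so x IS a limit point.
  x = x40: opens ∋ x are {x38, x39, x40, x41}; each meets A ∖ {x40}, so x IS a limit point.
  x = x41: open {x41} ∋ x has {x41} ∩ (A ∖ {x41}) = ∅, so x is NOT a limit point.
Collecting: A' = {x39, x40}.


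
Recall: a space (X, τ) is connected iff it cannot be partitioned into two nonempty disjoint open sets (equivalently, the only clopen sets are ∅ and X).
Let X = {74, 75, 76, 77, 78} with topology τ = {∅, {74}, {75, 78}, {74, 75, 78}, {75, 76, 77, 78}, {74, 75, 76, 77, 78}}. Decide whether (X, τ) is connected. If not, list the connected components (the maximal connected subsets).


(X, τ) is disconnected; components = [{74}, {75, 76, 77, 78}].

Find clopen sets (U ∈ τ with X ∖ U ∈ τ):
  U = ∅, X ∖ U = {74, 75, 76, 77, 78} — both open, so U is clopen.
  U = {74}, X ∖ U = {75, 76, 77, 78} — both open, so U is clopen.
  U = {75, 76, 77, 78}, X ∖ U = {74} — both open, so U is clopen.
  U = {74, 75, 76, 77, 78}, X ∖ U = ∅ — both open, so U is clopen.
Nontrivial clopen(s) exist: e.g. {74}. So (X, τ) is disconnected.
Compute connected components by grouping points that agree on all clopens:
  component: {74}
  component: {75, 76, 77, 78}


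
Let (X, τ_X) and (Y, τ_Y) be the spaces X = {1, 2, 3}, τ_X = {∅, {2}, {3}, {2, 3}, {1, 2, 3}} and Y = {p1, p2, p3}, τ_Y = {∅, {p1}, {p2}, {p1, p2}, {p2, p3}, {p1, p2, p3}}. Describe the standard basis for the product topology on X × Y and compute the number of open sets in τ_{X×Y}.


Basis B = {∅ × ∅, {2} × {p1}, {2} × {p2}, {3} × {p1}, {3} × {p2}, {2} × {p1, p2}, {2, 3} × {p1}, {2} × {p2, p3}, {2, 3} × {p2}, {3} × {p1, p2}, {3} × {p2, p3}, {1, 2, 3} × {p1}, {1, 2, 3} × {p2}, {2} × {p1, p2, p3}, {3} × {p1, p2, p3}, {2, 3} × {p1, p2}, {2, 3} × {p2, p3}, {1, 2, 3} × {p1, p2}, {1, 2, 3} × {p2, p3}, {2, 3} × {p1, p2, p3}, {1, 2, 3} × {p1, p2, p3}}; |τ_{X×Y}| = 70.

Enumerate products U × V with U ∈ τ_X, V ∈ τ_Y (deduplicated):
  ∅ × ∅ = {} (∅)
  {2} × {p1} = {(2,p1)}
  {2} × {p2} = {(2,p2)}
  {3} × {p1} = {(3,p1)}
  {3} × {p2} = {(3,p2)}
  {2} × {p1, p2} = {(2,p1), (2,p2)}
  {2, 3} × {p1} = {(2,p1), (3,p1)}
  {2} × {p2, p3} = {(2,p2), (2,p3)}
  {2, 3} × {p2} = {(2,p2), (3,p2)}
  {3} × {p1, p2} = {(3,p1), (3,p2)}
  {3} × {p2, p3} = {(3,p2), (3,p3)}
  {1, 2, 3} × {p1} = {(1,p1), (2,p1), (3,p1)}
  {1, 2, 3} × {p2} = {(1,p2), (2,p2), (3,p2)}
  {2} × {p1, p2, p3} = {(2,p1), (2,p2), (2,p3)}
  {3} × {p1, p2, p3} = {(3,p1), (3,p2), (3,p3)}
  {2, 3} × {p1, p2} = {(2,p1), (2,p2), (3,p1), (3,p2)}
  {2, 3} × {p2, p3} = {(2,p2), (2,p3), (3,p2), (3,p3)}
  {1, 2, 3} × {p1, p2} = {(1,p1), (1,p2), (2,p1), (2,p2), (3,p1), (3,p2)}
  {1, 2, 3} × {p2, p3} = {(1,p2), (1,p3), (2,p2), (2,p3), (3,p2), (3,p3)}
  {2, 3} × {p1, p2, p3} = {(2,p1), (2,p2), (2,p3), (3,p1), (3,p2), (3,p3)}
  {1, 2, 3} × {p1, p2, p3} = {(1,p1), (1,p2), (1,p3), (2,p1), (2,p2), (2,p3), (3,p1), (3,p2), (3,p3)}
These 21 distinct sets form the basis B.
Close under arbitrary unions to get τ_{X×Y}; counting gives |τ_{X×Y}| = 70.


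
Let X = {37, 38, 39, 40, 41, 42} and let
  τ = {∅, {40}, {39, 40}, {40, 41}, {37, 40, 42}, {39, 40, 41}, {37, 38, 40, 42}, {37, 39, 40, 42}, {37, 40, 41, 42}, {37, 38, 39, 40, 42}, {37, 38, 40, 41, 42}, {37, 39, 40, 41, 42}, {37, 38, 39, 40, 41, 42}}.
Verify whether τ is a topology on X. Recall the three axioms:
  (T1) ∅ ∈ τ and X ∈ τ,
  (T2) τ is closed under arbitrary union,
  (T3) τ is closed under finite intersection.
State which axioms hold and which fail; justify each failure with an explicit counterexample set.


τ IS a topology on X.

Axiom (T1): ∅ ∈ τ? Yes; X ∈ τ? Yes.
Axiom (T2/T3): check pairwise unions and intersections of members of τ.
All pairwise intersections and unions checked — each lies in τ. Therefore τ satisfies (T1), (T2), (T3): it IS a topology on X.


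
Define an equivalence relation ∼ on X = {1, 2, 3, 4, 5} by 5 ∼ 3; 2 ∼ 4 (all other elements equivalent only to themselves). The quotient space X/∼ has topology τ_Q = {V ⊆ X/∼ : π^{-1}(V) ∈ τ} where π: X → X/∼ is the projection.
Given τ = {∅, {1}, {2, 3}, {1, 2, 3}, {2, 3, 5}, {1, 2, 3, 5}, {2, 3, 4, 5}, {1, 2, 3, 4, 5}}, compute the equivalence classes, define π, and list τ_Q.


X/∼ = {[1], [2=4], [3=5]}; |τ_Q| = 4.

Equivalence classes: [1], [2=4], [3=5].
Quotient map π: X → X/∼ sends 1 ↦ [1], 2 ↦ [2=4], 3 ↦ [3=5], 4 ↦ [2=4], 5 ↦ [3=5].
For each subset V ⊆ X/∼, compute π^{-1}(V) ⊆ X and check whether π^{-1}(V) ∈ τ. V is open in τ_Q iff π^{-1}(V) ∈ τ.
  V = {}: π^{-1}(V) = ∅ ∈ τ ✓.
  V = {[1]}: π^{-1}(V) = {1} ∈ τ ✓.
  V = {[2=4]}: π^{-1}(V) = {2, 4} ∉ τ ✗.
  V = {[1], [2=4]}: π^{-1}(V) = {1, 2, 4} ∉ τ ✗.
  V = {[3=5]}: π^{-1}(V) = {3, 5} ∉ τ ✗.
  V = {[1], [3=5]}: π^{-1}(V) = {1, 3, 5} ∉ τ ✗.
  V = {[2=4], [3=5]}: π^{-1}(V) = {2, 3, 4, 5} ∈ τ ✓.
  V = {[1], [2=4], [3=5]}: π^{-1}(V) = {1, 2, 3, 4, 5} ∈ τ ✓.
Open sets in the quotient: τ_Q = {{}, {[1]}, {[2=4], [3=5]}, {[1], [2=4], [3=5]}} (4 elements).


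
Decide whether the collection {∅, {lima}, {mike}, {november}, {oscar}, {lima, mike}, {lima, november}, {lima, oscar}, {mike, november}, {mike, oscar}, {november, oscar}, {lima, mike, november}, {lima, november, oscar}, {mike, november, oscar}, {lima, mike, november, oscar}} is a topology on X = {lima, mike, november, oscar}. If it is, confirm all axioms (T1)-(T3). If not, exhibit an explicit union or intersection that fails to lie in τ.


τ is NOT a topology on X.

Axiom (T1): ∅ ∈ τ? Yes; X ∈ τ? Yes.
Axiom (T2/T3): check pairwise unions and intersections of members of τ.
Counterexample for (T2): {lima} ∪ {mike, oscar} = {lima, mike, oscar} ∉ τ. Therefore τ is NOT a topology.


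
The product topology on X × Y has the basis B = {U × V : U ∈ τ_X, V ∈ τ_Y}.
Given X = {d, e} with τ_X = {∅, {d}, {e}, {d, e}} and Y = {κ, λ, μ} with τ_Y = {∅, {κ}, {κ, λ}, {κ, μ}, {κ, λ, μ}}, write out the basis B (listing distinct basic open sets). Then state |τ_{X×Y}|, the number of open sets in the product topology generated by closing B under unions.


Basis B = {∅ × ∅, {d} × {κ}, {e} × {κ}, {d} × {κ, λ}, {d} × {κ, μ}, {d, e} × {κ}, {e} × {κ, λ}, {e} × {κ, μ}, {d} × {κ, λ, μ}, {e} × {κ, λ, μ}, {d, e} × {κ, λ}, {d, e} × {κ, μ}, {d, e} × {κ, λ, μ}}; |τ_{X×Y}| = 25.

Enumerate products U × V with U ∈ τ_X, V ∈ τ_Y (deduplicated):
  ∅ × ∅ = {} (∅)
  {d} × {κ} = {(d,κ)}
  {e} × {κ} = {(e,κ)}
  {d} × {κ, λ} = {(d,κ), (d,λ)}
  {d} × {κ, μ} = {(d,κ), (d,μ)}
  {d, e} × {κ} = {(d,κ), (e,κ)}
  {e} × {κ, λ} = {(e,κ), (e,λ)}
  {e} × {κ, μ} = {(e,κ), (e,μ)}
  {d} × {κ, λ, μ} = {(d,κ), (d,λ), (d,μ)}
  {e} × {κ, λ, μ} = {(e,κ), (e,λ), (e,μ)}
  {d, e} × {κ, λ} = {(d,κ), (d,λ), (e,κ), (e,λ)}
  {d, e} × {κ, μ} = {(d,κ), (d,μ), (e,κ), (e,μ)}
  {d, e} × {κ, λ, μ} = {(d,κ), (d,λ), (d,μ), (e,κ), (e,λ), (e,μ)}
These 13 distinct sets form the basis B.
Close under arbitrary unions to get τ_{X×Y}; counting gives |τ_{X×Y}| = 25.


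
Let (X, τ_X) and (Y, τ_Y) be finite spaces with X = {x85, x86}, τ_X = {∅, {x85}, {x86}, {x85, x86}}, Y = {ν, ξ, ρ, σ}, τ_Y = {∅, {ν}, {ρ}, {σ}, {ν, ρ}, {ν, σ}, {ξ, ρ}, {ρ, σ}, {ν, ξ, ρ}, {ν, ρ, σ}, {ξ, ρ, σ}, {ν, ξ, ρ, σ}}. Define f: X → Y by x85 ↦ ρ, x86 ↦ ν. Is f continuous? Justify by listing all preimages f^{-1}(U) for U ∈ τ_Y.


f IS continuous.

Compute f^{-1}(U) for each U ∈ τ_Y:
  U = ∅: f^{-1}(U) = ∅ ∈ τ_X ✓.
  U = {ν}: f^{-1}(U) = {x86} ∈ τ_X ✓.
  U = {ρ}: f^{-1}(U) = {x85} ∈ τ_X ✓.
  U = {σ}: f^{-1}(U) = ∅ ∈ τ_X ✓.
  U = {ν, ρ}: f^{-1}(U) = {x85, x86} ∈ τ_X ✓.
  U = {ν, σ}: f^{-1}(U) = {x86} ∈ τ_X ✓.
  U = {ξ, ρ}: f^{-1}(U) = {x85} ∈ τ_X ✓.
  U = {ρ, σ}: f^{-1}(U) = {x85} ∈ τ_X ✓.
  U = {ν, ξ, ρ}: f^{-1}(U) = {x85, x86} ∈ τ_X ✓.
  U = {ν, ρ, σ}: f^{-1}(U) = {x85, x86} ∈ τ_X ✓.
  U = {ξ, ρ, σ}: f^{-1}(U) = {x85} ∈ τ_X ✓.
  U = {ν, ξ, ρ, σ}: f^{-1}(U) = {x85, x86} ∈ τ_X ✓.
Every preimage lies in τ_X, so f IS continuous.


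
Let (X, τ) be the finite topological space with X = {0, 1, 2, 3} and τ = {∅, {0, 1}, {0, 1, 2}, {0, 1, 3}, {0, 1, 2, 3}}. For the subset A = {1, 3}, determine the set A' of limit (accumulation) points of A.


A' = {0, 2, 3}

For each x ∈ X, list the open sets U ∈ τ with x ∈ U, then check whether U ∩ (A ∖ {x}) ≠ ∅ for every such U.
  x = 0: opens ∋ x are {0, 1}, {0, 1, 2}, {0, 1, 3}, {0, 1, 2, 3}; each meets A ∖ {0}, so x IS a limit point.
  x = 1: open {0, 1} ∋ x has {0, 1} ∩ (A ∖ {1}) = ∅, so x is NOT a limit point.
  x = 2: opens ∋ x are {0, 1, 2}, {0, 1, 2, 3}; each meets A ∖ {2}, so x IS a limit point.
  x = 3: opens ∋ x are {0, 1, 3}, {0, 1, 2, 3}; each meets A ∖ {3}, so x IS a limit point.
Collecting: A' = {0, 2, 3}.


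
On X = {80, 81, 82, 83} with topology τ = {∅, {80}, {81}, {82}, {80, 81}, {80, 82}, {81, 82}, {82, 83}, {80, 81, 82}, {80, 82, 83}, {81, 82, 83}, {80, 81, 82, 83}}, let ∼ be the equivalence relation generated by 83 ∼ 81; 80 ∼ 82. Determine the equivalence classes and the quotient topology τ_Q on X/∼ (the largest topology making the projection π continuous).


X/∼ = {[80=82], [81=83]}; |τ_Q| = 3.

Equivalence classes: [80=82], [81=83].
Quotient map π: X → X/∼ sends 80 ↦ [80=82], 81 ↦ [81=83], 82 ↦ [80=82], 83 ↦ [81=83].
For each subset V ⊆ X/∼, compute π^{-1}(V) ⊆ X and check whether π^{-1}(V) ∈ τ. V is open in τ_Q iff π^{-1}(V) ∈ τ.
  V = {}: π^{-1}(V) = ∅ ∈ τ ✓.
  V = {[80=82]}: π^{-1}(V) = {80, 82} ∈ τ ✓.
  V = {[81=83]}: π^{-1}(V) = {81, 83} ∉ τ ✗.
  V = {[80=82], [81=83]}: π^{-1}(V) = {80, 81, 82, 83} ∈ τ ✓.
Open sets in the quotient: τ_Q = {{}, {[80=82]}, {[80=82], [81=83]}} (3 elements).


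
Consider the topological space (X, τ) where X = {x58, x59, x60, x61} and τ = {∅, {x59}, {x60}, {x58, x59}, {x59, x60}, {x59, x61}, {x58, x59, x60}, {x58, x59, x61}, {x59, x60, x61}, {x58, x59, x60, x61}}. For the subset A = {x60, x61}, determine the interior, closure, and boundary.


int(A) = {x60}, cl(A) = {x60, x61}, ∂A = {x61}.

Closed sets in (X, τ) are complements of opens:
  closed(X, τ) = {∅, {x58}, {x60}, {x61}, {x58, x60}, {x58, x61}, {x60, x61}, {x58, x59, x61}, {x58, x60, x61}, {x58, x59, x60, x61}}.
int(A) = ⋃ {U ∈ τ : U ⊆ A}. Opens contained in A: ∅, {x60}.
Taking the union of these: int(A) = {x60}.
cl(A) = ⋂ {C closed : A ⊆ C}. Closed sets containing A: {x60, x61}, {x58, x60, x61}, {x58, x59, x60, x61}.
Intersecting these: cl(A) = {x60, x61}.
∂A = cl(A) ∖ int(A) = {x60, x61} ∖ {x60} = {x61}.


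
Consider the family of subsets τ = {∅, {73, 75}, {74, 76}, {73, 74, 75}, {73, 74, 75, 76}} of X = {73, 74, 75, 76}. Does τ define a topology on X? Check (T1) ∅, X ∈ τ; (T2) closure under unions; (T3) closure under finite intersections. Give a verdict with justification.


τ is NOT a topology on X.

Axiom (T1): ∅ ∈ τ? Yes; X ∈ τ? Yes.
Axiom (T2/T3): check pairwise unions and intersections of members of τ.
Counterexample for (T3): {74, 76} ∩ {73, 74, 75} = {74} ∉ τ. Therefore τ is NOT a topology.


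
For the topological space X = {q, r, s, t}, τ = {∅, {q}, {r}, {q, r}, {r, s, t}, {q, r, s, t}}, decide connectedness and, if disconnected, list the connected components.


(X, τ) is disconnected; components = [{q}, {r, s, t}].

Find clopen sets (U ∈ τ with X ∖ U ∈ τ):
  U = ∅, X ∖ U = {q, r, s, t} — both open, so U is clopen.
  U = {q}, X ∖ U = {r, s, t} — both open, so U is clopen.
  U = {r, s, t}, X ∖ U = {q} — both open, so U is clopen.
  U = {q, r, s, t}, X ∖ U = ∅ — both open, so U is clopen.
Nontrivial clopen(s) exist: e.g. {q}. So (X, τ) is disconnected.
Compute connected components by grouping points that agree on all clopens:
  component: {q}
  component: {r, s, t}


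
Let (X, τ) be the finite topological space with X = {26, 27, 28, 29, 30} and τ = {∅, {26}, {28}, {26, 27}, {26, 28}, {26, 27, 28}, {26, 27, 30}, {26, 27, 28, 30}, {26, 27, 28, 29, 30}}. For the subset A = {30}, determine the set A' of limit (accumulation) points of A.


A' = {29}

For each x ∈ X, list the open sets U ∈ τ with x ∈ U, then check whether U ∩ (A ∖ {x}) ≠ ∅ for every such U.
  x = 26: open {26} ∋ x has {26} ∩ (A ∖ {26}) = ∅, so x is NOT a limit point.
  x = 27: open {26, 27} ∋ x has {26, 27} ∩ (A ∖ {27}) = ∅, so x is NOT a limit point.
  x = 28: open {28} ∋ x has {28} ∩ (A ∖ {28}) = ∅, so x is NOT a limit point.
  x = 29: opens ∋ x are {26, 27, 28, 29, 30}; each meets A ∖ {29}, so x IS a limit point.
  x = 30: open {26, 27, 30} ∋ x has {26, 27, 30} ∩ (A ∖ {30}) = ∅, so x is NOT a limit point.
Collecting: A' = {29}.


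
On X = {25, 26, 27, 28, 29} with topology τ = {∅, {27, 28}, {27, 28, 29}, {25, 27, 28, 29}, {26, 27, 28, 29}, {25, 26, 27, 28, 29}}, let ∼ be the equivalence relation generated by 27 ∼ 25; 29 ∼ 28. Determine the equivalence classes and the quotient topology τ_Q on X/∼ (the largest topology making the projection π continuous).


X/∼ = {[25=27], [26], [28=29]}; |τ_Q| = 3.

Equivalence classes: [25=27], [26], [28=29].
Quotient map π: X → X/∼ sends 25 ↦ [25=27], 26 ↦ [26], 27 ↦ [25=27], 28 ↦ [28=29], 29 ↦ [28=29].
For each subset V ⊆ X/∼, compute π^{-1}(V) ⊆ X and check whether π^{-1}(V) ∈ τ. V is open in τ_Q iff π^{-1}(V) ∈ τ.
  V = {}: π^{-1}(V) = ∅ ∈ τ ✓.
  V = {[25=27]}: π^{-1}(V) = {25, 27} ∉ τ ✗.
  V = {[26]}: π^{-1}(V) = {26} ∉ τ ✗.
  V = {[25=27], [26]}: π^{-1}(V) = {25, 26, 27} ∉ τ ✗.
  V = {[28=29]}: π^{-1}(V) = {28, 29} ∉ τ ✗.
  V = {[25=27], [28=29]}: π^{-1}(V) = {25, 27, 28, 29} ∈ τ ✓.
  V = {[26], [28=29]}: π^{-1}(V) = {26, 28, 29} ∉ τ ✗.
  V = {[25=27], [26], [28=29]}: π^{-1}(V) = {25, 26, 27, 28, 29} ∈ τ ✓.
Open sets in the quotient: τ_Q = {{}, {[25=27], [28=29]}, {[25=27], [26], [28=29]}} (3 elements).


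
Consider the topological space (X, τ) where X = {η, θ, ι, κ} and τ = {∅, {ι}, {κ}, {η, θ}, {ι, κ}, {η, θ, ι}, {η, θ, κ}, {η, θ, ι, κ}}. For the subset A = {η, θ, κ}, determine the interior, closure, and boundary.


int(A) = {η, θ, κ}, cl(A) = {η, θ, κ}, ∂A = ∅.

Closed sets in (X, τ) are complements of opens:
  closed(X, τ) = {∅, {ι}, {κ}, {η, θ}, {ι, κ}, {η, θ, ι}, {η, θ, κ}, {η, θ, ι, κ}}.
int(A) = ⋃ {U ∈ τ : U ⊆ A}. Opens contained in A: ∅, {κ}, {η, θ}, {η, θ, κ}.
Taking the union of these: int(A) = {η, θ, κ}.
cl(A) = ⋂ {C closed : A ⊆ C}. Closed sets containing A: {η, θ, κ}, {η, θ, ι, κ}.
Intersecting these: cl(A) = {η, θ, κ}.
∂A = cl(A) ∖ int(A) = {η, θ, κ} ∖ {η, θ, κ} = ∅.


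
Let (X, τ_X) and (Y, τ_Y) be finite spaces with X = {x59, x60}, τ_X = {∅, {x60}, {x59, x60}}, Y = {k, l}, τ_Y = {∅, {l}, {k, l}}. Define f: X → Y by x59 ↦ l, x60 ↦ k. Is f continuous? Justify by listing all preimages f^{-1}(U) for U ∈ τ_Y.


f is NOT continuous.

Compute f^{-1}(U) for each U ∈ τ_Y:
  U = ∅: f^{-1}(U) = ∅ ∈ τ_X ✓.
  U = {l}: f^{-1}(U) = {x59} ∉ τ_X ✗.
  U = {k, l}: f^{-1}(U) = {x59, x60} ∈ τ_X ✓.
Found U = {l} with f^{-1}(U) = {x59} not in τ_X. Therefore f is NOT continuous.


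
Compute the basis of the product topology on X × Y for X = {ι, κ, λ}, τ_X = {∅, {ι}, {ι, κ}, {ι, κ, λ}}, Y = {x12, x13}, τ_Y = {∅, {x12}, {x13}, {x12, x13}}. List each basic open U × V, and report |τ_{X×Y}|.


Basis B = {∅ × ∅, {ι} × {x12}, {ι} × {x13}, {ι} × {x12, x13}, {ι, κ} × {x12}, {ι, κ} × {x13}, {ι, κ, λ} × {x12}, {ι, κ, λ} × {x13}, {ι, κ} × {x12, x13}, {ι, κ, λ} × {x12, x13}}; |τ_{X×Y}| = 16.

Enumerate products U × V with U ∈ τ_X, V ∈ τ_Y (deduplicated):
  ∅ × ∅ = {} (∅)
  {ι} × {x12} = {(ι,x12)}
  {ι} × {x13} = {(ι,x13)}
  {ι} × {x12, x13} = {(ι,x12), (ι,x13)}
  {ι, κ} × {x12} = {(ι,x12), (κ,x12)}
  {ι, κ} × {x13} = {(ι,x13), (κ,x13)}
  {ι, κ, λ} × {x12} = {(ι,x12), (κ,x12), (λ,x12)}
  {ι, κ, λ} × {x13} = {(ι,x13), (κ,x13), (λ,x13)}
  {ι, κ} × {x12, x13} = {(ι,x12), (ι,x13), (κ,x12), (κ,x13)}
  {ι, κ, λ} × {x12, x13} = {(ι,x12), (ι,x13), (κ,x12), (κ,x13), (λ,x12), (λ,x13)}
These 10 distinct sets form the basis B.
Close under arbitrary unions to get τ_{X×Y}; counting gives |τ_{X×Y}| = 16.


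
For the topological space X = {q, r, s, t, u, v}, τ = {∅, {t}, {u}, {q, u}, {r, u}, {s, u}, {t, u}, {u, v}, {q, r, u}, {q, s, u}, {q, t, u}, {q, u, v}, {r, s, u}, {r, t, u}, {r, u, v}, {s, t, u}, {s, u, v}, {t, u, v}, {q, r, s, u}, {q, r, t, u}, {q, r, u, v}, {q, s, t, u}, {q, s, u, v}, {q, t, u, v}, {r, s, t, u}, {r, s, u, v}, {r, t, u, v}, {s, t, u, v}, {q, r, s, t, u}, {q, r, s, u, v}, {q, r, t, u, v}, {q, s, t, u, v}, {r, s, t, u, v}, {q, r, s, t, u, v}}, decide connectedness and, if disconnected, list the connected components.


(X, τ) is disconnected; components = [{t}, {q, r, s, u, v}].

Find clopen sets (U ∈ τ with X ∖ U ∈ τ):
  U = ∅, X ∖ U = {q, r, s, t, u, v} — both open, so U is clopen.
  U = {t}, X ∖ U = {q, r, s, u, v} — both open, so U is clopen.
  U = {q, r, s, u, v}, X ∖ U = {t} — both open, so U is clopen.
  U = {q, r, s, t, u, v}, X ∖ U = ∅ — both open, so U is clopen.
Nontrivial clopen(s) exist: e.g. {t}. So (X, τ) is disconnected.
Compute connected components by grouping points that agree on all clopens:
  component: {t}
  component: {q, r, s, u, v}


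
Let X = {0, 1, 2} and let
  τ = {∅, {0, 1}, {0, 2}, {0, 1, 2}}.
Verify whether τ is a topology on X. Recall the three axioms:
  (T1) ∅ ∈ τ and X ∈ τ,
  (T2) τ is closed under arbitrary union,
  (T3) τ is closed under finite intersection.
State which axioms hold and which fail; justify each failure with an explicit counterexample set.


τ is NOT a topology on X.

Axiom (T1): ∅ ∈ τ? Yes; X ∈ τ? Yes.
Axiom (T2/T3): check pairwise unions and intersections of members of τ.
Counterexample for (T3): {0, 1} ∩ {0, 2} = {0} ∉ τ. Therefore τ is NOT a topology.


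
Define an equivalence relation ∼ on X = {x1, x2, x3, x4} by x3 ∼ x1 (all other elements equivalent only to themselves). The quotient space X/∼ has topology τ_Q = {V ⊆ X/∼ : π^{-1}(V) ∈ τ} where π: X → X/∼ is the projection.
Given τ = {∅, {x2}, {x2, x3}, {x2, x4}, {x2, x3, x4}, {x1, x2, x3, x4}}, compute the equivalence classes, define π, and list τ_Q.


X/∼ = {[x1=x3], [x2], [x4]}; |τ_Q| = 4.

Equivalence classes: [x1=x3], [x2], [x4].
Quotient map π: X → X/∼ sends x1 ↦ [x1=x3], x2 ↦ [x2], x3 ↦ [x1=x3], x4 ↦ [x4].
For each subset V ⊆ X/∼, compute π^{-1}(V) ⊆ X and check whether π^{-1}(V) ∈ τ. V is open in τ_Q iff π^{-1}(V) ∈ τ.
  V = {}: π^{-1}(V) = ∅ ∈ τ ✓.
  V = {[x1=x3]}: π^{-1}(V) = {x1, x3} ∉ τ ✗.
  V = {[x2]}: π^{-1}(V) = {x2} ∈ τ ✓.
  V = {[x1=x3], [x2]}: π^{-1}(V) = {x1, x2, x3} ∉ τ ✗.
  V = {[x4]}: π^{-1}(V) = {x4} ∉ τ ✗.
  V = {[x1=x3], [x4]}: π^{-1}(V) = {x1, x3, x4} ∉ τ ✗.
  V = {[x2], [x4]}: π^{-1}(V) = {x2, x4} ∈ τ ✓.
  V = {[x1=x3], [x2], [x4]}: π^{-1}(V) = {x1, x2, x3, x4} ∈ τ ✓.
Open sets in the quotient: τ_Q = {{}, {[x2]}, {[x2], [x4]}, {[x1=x3], [x2], [x4]}} (4 elements).


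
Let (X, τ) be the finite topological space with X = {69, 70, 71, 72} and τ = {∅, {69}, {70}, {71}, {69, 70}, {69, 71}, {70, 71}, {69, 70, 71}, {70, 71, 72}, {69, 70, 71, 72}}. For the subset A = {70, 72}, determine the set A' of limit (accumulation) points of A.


A' = {72}

For each x ∈ X, list the open sets U ∈ τ with x ∈ U, then check whether U ∩ (A ∖ {x}) ≠ ∅ for every such U.
  x = 69: open {69} ∋ x has {69} ∩ (A ∖ {69}) = ∅, so x is NOT a limit point.
  x = 70: open {70} ∋ x has {70} ∩ (A ∖ {70}) = ∅, so x is NOT a limit point.
  x = 71: open {71} ∋ x has {71} ∩ (A ∖ {71}) = ∅, so x is NOT a limit point.
  x = 72: opens ∋ x are {70, 71, 72}, {69, 70, 71, 72}; each meets A ∖ {72}, so x IS a limit point.
Collecting: A' = {72}.


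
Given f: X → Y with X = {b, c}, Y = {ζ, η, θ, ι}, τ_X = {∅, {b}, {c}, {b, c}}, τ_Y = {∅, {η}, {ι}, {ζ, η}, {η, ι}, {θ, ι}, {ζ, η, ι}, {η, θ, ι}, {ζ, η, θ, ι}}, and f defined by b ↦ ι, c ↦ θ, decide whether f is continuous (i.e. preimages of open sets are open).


f IS continuous.

Compute f^{-1}(U) for each U ∈ τ_Y:
  U = ∅: f^{-1}(U) = ∅ ∈ τ_X ✓.
  U = {η}: f^{-1}(U) = ∅ ∈ τ_X ✓.
  U = {ι}: f^{-1}(U) = {b} ∈ τ_X ✓.
  U = {ζ, η}: f^{-1}(U) = ∅ ∈ τ_X ✓.
  U = {η, ι}: f^{-1}(U) = {b} ∈ τ_X ✓.
  U = {θ, ι}: f^{-1}(U) = {b, c} ∈ τ_X ✓.
  U = {ζ, η, ι}: f^{-1}(U) = {b} ∈ τ_X ✓.
  U = {η, θ, ι}: f^{-1}(U) = {b, c} ∈ τ_X ✓.
  U = {ζ, η, θ, ι}: f^{-1}(U) = {b, c} ∈ τ_X ✓.
Every preimage lies in τ_X, so f IS continuous.


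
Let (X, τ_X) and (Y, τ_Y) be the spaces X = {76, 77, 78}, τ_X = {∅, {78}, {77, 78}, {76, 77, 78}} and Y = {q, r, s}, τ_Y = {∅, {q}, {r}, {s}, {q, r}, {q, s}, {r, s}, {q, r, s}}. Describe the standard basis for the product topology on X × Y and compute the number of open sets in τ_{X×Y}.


Basis B = {∅ × ∅, {78} × {q}, {78} × {r}, {78} × {s}, {77, 78} × {q}, {77, 78} × {r}, {77, 78} × {s}, {78} × {q, r}, {78} × {q, s}, {78} × {r, s}, {76, 77, 78} × {q}, {76, 77, 78} × {r}, {76, 77, 78} × {s}, {78} × {q, r, s}, {77, 78} × {q, r}, {77, 78} × {q, s}, {77, 78} × {r, s}, {76, 77, 78} × {q, r}, {76, 77, 78} × {q, s}, {76, 77, 78} × {r, s}, {77, 78} × {q, r, s}, {76, 77, 78} × {q, r, s}}; |τ_{X×Y}| = 64.

Enumerate products U × V with U ∈ τ_X, V ∈ τ_Y (deduplicated):
  ∅ × ∅ = {} (∅)
  {78} × {q} = {(78,q)}
  {78} × {r} = {(78,r)}
  {78} × {s} = {(78,s)}
  {77, 78} × {q} = {(77,q), (78,q)}
  {77, 78} × {r} = {(77,r), (78,r)}
  {77, 78} × {s} = {(77,s), (78,s)}
  {78} × {q, r} = {(78,q), (78,r)}
  {78} × {q, s} = {(78,q), (78,s)}
  {78} × {r, s} = {(78,r), (78,s)}
  {76, 77, 78} × {q} = {(76,q), (77,q), (78,q)}
  {76, 77, 78} × {r} = {(76,r), (77,r), (78,r)}
  {76, 77, 78} × {s} = {(76,s), (77,s), (78,s)}
  {78} × {q, r, s} = {(78,q), (78,r), (78,s)}
  {77, 78} × {q, r} = {(77,q), (77,r), (78,q), (78,r)}
  {77, 78} × {q, s} = {(77,q), (77,s), (78,q), (78,s)}
  {77, 78} × {r, s} = {(77,r), (77,s), (78,r), (78,s)}
  {76, 77, 78} × {q, r} = {(76,q), (76,r), (77,q), (77,r), (78,q), (78,r)}
  {76, 77, 78} × {q, s} = {(76,q), (76,s), (77,q), (77,s), (78,q), (78,s)}
  {76, 77, 78} × {r, s} = {(76,r), (76,s), (77,r), (77,s), (78,r), (78,s)}
  {77, 78} × {q, r, s} = {(77,q), (77,r), (77,s), (78,q), (78,r), (78,s)}
  {76, 77, 78} × {q, r, s} = {(76,q), (76,r), (76,s), (77,q), (77,r), (77,s), (78,q), (78,r), (78,s)}
These 22 distinct sets form the basis B.
Close under arbitrary unions to get τ_{X×Y}; counting gives |τ_{X×Y}| = 64.


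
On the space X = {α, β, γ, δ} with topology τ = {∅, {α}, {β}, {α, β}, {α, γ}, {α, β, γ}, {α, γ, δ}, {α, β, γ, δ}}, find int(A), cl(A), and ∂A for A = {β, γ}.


int(A) = {β}, cl(A) = {β, γ, δ}, ∂A = {γ, δ}.

Closed sets in (X, τ) are complements of opens:
  closed(X, τ) = {∅, {β}, {δ}, {β, δ}, {γ, δ}, {α, γ, δ}, {β, γ, δ}, {α, β, γ, δ}}.
int(A) = ⋃ {U ∈ τ : U ⊆ A}. Opens contained in A: ∅, {β}.
Taking the union of these: int(A) = {β}.
cl(A) = ⋂ {C closed : A ⊆ C}. Closed sets containing A: {β, γ, δ}, {α, β, γ, δ}.
Intersecting these: cl(A) = {β, γ, δ}.
∂A = cl(A) ∖ int(A) = {β, γ, δ} ∖ {β} = {γ, δ}.


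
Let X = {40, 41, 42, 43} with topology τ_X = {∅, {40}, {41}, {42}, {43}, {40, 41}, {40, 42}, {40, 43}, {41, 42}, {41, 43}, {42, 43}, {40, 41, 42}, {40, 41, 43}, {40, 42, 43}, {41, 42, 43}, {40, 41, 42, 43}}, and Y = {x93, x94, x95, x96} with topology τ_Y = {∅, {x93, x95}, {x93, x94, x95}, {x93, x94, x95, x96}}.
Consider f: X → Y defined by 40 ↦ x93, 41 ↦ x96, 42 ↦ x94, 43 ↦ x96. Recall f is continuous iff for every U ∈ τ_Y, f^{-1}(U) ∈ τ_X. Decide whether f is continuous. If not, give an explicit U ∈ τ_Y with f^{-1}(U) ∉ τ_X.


f IS continuous.

Compute f^{-1}(U) for each U ∈ τ_Y:
  U = ∅: f^{-1}(U) = ∅ ∈ τ_X ✓.
  U = {x93, x95}: f^{-1}(U) = {40} ∈ τ_X ✓.
  U = {x93, x94, x95}: f^{-1}(U) = {40, 42} ∈ τ_X ✓.
  U = {x93, x94, x95, x96}: f^{-1}(U) = {40, 41, 42, 43} ∈ τ_X ✓.
Every preimage lies in τ_X, so f IS continuous.


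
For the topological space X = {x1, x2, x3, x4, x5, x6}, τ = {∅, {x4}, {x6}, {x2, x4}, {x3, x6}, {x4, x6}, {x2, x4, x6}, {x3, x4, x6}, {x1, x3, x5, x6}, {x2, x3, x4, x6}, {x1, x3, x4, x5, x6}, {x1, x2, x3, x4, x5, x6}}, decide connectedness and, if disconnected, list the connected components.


(X, τ) is disconnected; components = [{x2, x4}, {x1, x3, x5, x6}].

Find clopen sets (U ∈ τ with X ∖ U ∈ τ):
  U = ∅, X ∖ U = {x1, x2, x3, x4, x5, x6} — both open, so U is clopen.
  U = {x2, x4}, X ∖ U = {x1, x3, x5, x6} — both open, so U is clopen.
  U = {x1, x3, x5, x6}, X ∖ U = {x2, x4} — both open, so U is clopen.
  U = {x1, x2, x3, x4, x5, x6}, X ∖ U = ∅ — both open, so U is clopen.
Nontrivial clopen(s) exist: e.g. {x1, x3, x5, x6}. So (X, τ) is disconnected.
Compute connected components by grouping points that agree on all clopens:
  component: {x2, x4}
  component: {x1, x3, x5, x6}


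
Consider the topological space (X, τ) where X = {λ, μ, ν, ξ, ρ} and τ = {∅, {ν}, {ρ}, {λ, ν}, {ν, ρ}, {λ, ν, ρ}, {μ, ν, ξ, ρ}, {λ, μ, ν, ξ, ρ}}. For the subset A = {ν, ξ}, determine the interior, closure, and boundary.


int(A) = {ν}, cl(A) = {λ, μ, ν, ξ}, ∂A = {λ, μ, ξ}.

Closed sets in (X, τ) are complements of opens:
  closed(X, τ) = {∅, {λ}, {μ, ξ}, {λ, μ, ξ}, {μ, ξ, ρ}, {λ, μ, ν, ξ}, {λ, μ, ξ, ρ}, {λ, μ, ν, ξ, ρ}}.
int(A) = ⋃ {U ∈ τ : U ⊆ A}. Opens contained in A: ∅, {ν}.
Taking the union of these: int(A) = {ν}.
cl(A) = ⋂ {C closed : A ⊆ C}. Closed sets containing A: {λ, μ, ν, ξ}, {λ, μ, ν, ξ, ρ}.
Intersecting these: cl(A) = {λ, μ, ν, ξ}.
∂A = cl(A) ∖ int(A) = {λ, μ, ν, ξ} ∖ {ν} = {λ, μ, ξ}.


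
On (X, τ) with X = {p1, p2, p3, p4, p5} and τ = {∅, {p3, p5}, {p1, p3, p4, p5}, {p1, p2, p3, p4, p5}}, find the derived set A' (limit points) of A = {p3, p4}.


A' = {p1, p2, p4, p5}

For each x ∈ X, list the open sets U ∈ τ with x ∈ U, then check whether U ∩ (A ∖ {x}) ≠ ∅ for every such U.
  x = p1: opens ∋ x are {p1, p3, p4, p5}, {p1, p2, p3, p4, p5}; each meets A ∖ {p1}, so x IS a limit point.
  x = p2: opens ∋ x are {p1, p2, p3, p4, p5}; each meets A ∖ {p2}, so x IS a limit point.
  x = p3: open {p3, p5} ∋ x has {p3, p5} ∩ (A ∖ {p3}) = ∅, so x is NOT a limit point.
  x = p4: opens ∋ x are {p1, p3, p4, p5}, {p1, p2, p3, p4, p5}; each meets A ∖ {p4}, so x IS a limit point.
  x = p5: opens ∋ x are {p3, p5}, {p1, p3, p4, p5}, {p1, p2, p3, p4, p5}; each meets A ∖ {p5}, so x IS a limit point.
Collecting: A' = {p1, p2, p4, p5}.


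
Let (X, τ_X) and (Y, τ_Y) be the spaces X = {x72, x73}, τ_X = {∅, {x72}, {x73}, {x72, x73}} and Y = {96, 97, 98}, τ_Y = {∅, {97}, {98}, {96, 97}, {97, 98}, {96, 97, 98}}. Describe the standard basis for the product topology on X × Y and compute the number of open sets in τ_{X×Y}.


Basis B = {∅ × ∅, {x72} × {97}, {x72} × {98}, {x73} × {97}, {x73} × {98}, {x72} × {96, 97}, {x72} × {97, 98}, {x72, x73} × {97}, {x72, x73} × {98}, {x73} × {96, 97}, {x73} × {97, 98}, {x72} × {96, 97, 98}, {x73} × {96, 97, 98}, {x72, x73} × {96, 97}, {x72, x73} × {97, 98}, {x72, x73} × {96, 97, 98}}; |τ_{X×Y}| = 36.

Enumerate products U × V with U ∈ τ_X, V ∈ τ_Y (deduplicated):
  ∅ × ∅ = {} (∅)
  {x72} × {97} = {(x72,97)}
  {x72} × {98} = {(x72,98)}
  {x73} × {97} = {(x73,97)}
  {x73} × {98} = {(x73,98)}
  {x72} × {96, 97} = {(x72,96), (x72,97)}
  {x72} × {97, 98} = {(x72,97), (x72,98)}
  {x72, x73} × {97} = {(x72,97), (x73,97)}
  {x72, x73} × {98} = {(x72,98), (x73,98)}
  {x73} × {96, 97} = {(x73,96), (x73,97)}
  {x73} × {97, 98} = {(x73,97), (x73,98)}
  {x72} × {96, 97, 98} = {(x72,96), (x72,97), (x72,98)}
  {x73} × {96, 97, 98} = {(x73,96), (x73,97), (x73,98)}
  {x72, x73} × {96, 97} = {(x72,96), (x72,97), (x73,96), (x73,97)}
  {x72, x73} × {97, 98} = {(x72,97), (x72,98), (x73,97), (x73,98)}
  {x72, x73} × {96, 97, 98} = {(x72,96), (x72,97), (x72,98), (x73,96), (x73,97), (x73,98)}
These 16 distinct sets form the basis B.
Close under arbitrary unions to get τ_{X×Y}; counting gives |τ_{X×Y}| = 36.


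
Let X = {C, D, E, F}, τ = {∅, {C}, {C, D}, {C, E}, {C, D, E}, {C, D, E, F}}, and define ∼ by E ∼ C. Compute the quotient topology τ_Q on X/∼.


X/∼ = {[C=E], [D], [F]}; |τ_Q| = 4.

Equivalence classes: [C=E], [D], [F].
Quotient map π: X → X/∼ sends C ↦ [C=E], D ↦ [D], E ↦ [C=E], F ↦ [F].
For each subset V ⊆ X/∼, compute π^{-1}(V) ⊆ X and check whether π^{-1}(V) ∈ τ. V is open in τ_Q iff π^{-1}(V) ∈ τ.
  V = {}: π^{-1}(V) = ∅ ∈ τ ✓.
  V = {[C=E]}: π^{-1}(V) = {C, E} ∈ τ ✓.
  V = {[D]}: π^{-1}(V) = {D} ∉ τ ✗.
  V = {[C=E], [D]}: π^{-1}(V) = {C, D, E} ∈ τ ✓.
  V = {[F]}: π^{-1}(V) = {F} ∉ τ ✗.
  V = {[C=E], [F]}: π^{-1}(V) = {C, E, F} ∉ τ ✗.
  V = {[D], [F]}: π^{-1}(V) = {D, F} ∉ τ ✗.
  V = {[C=E], [D], [F]}: π^{-1}(V) = {C, D, E, F} ∈ τ ✓.
Open sets in the quotient: τ_Q = {{}, {[C=E]}, {[C=E], [D]}, {[C=E], [D], [F]}} (4 elements).
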